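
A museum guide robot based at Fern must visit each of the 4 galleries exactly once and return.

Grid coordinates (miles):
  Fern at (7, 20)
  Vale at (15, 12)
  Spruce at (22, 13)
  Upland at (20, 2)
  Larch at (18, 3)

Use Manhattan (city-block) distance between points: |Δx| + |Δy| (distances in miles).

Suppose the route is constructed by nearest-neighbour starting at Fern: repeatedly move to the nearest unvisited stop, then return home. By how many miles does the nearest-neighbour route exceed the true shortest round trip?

2 miles longer than the optimal tour.

Fern: Vale=16, Spruce=22, Larch=28, Upland=31 ⇒ Vale
Vale: Spruce=8, Larch=12, Upland=15 ⇒ Spruce
Spruce: Upland=13, Larch=14 ⇒ Upland
Upland: Larch=3 ⇒ Larch
NN route Fern → Vale → Spruce → Upland → Larch → Fern costs 68.
Optimal: Fern → Vale → Larch → Upland → Spruce → Fern costs 66 (by enumerating all 12 distinct tours).
Excess = 68 − 66 = 2.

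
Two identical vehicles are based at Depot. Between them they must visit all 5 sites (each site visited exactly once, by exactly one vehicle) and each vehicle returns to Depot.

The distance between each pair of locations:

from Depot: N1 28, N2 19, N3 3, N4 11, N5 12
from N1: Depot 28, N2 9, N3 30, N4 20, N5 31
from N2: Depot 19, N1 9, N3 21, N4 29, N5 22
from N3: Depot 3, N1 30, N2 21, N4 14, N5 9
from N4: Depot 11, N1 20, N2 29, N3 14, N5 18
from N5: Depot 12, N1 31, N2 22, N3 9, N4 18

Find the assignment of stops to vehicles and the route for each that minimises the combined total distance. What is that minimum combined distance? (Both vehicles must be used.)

80 — the smallest possible combined total.

There are 2^4 − 1 = 15 ways to divide the 5 stops into two non-empty groups. For each, the best each vehicle can do is its own shortest tour through its group:
  {N1} + {N2, N3, N4, N5}: 56 + 74 = 130
  {N2} + {N1, N3, N4, N5}: 38 + 74 = 112
  {N1, N2} + {N3, N4, N5}: 56 + 41 = 97
  {N3} + {N1, N2, N4, N5}: 6 + 74 = 80
  {N1, N3} + {N2, N4, N5}: 61 + 70 = 131
  {N2, N3} + {N1, N4, N5}: 43 + 74 = 117
  … (15 splits in total)
Best: vehicle 1 Depot → N3 → Depot = 6; vehicle 2 Depot → N4 → N1 → N2 → N5 → Depot = 74; combined 80.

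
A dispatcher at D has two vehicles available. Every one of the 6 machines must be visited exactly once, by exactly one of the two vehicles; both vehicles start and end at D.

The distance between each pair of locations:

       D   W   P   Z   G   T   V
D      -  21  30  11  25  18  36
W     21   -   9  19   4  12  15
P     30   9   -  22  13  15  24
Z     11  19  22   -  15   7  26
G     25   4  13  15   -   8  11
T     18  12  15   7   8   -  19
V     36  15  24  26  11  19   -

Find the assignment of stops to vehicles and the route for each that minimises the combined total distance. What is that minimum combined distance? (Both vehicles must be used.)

Check every non-empty split of the stops between the two vehicles; for each half take its own optimal tour:
  {W} + {P, Z, G, T, V}: 42 + 91 = 133
  {P} + {W, Z, G, T, V}: 60 + 73 = 133
  {W, P} + {Z, G, T, V}: 60 + 73 = 133
  {Z} + {W, P, G, T, V}: 22 + 91 = 113
  {W, Z} + {P, G, T, V}: 51 + 91 = 142
  {P, Z} + {W, G, T, V}: 63 + 73 = 136
  … (31 splits in total)
Best: vehicle 1 D → Z → D = 22; vehicle 2 D → W → P → G → V → T → D = 91; combined 113.

Minimum combined distance: 113.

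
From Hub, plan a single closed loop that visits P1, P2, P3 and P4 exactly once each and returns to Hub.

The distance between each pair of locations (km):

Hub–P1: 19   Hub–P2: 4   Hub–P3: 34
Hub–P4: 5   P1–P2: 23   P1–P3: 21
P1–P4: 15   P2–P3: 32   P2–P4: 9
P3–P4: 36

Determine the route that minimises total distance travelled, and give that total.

77 km — the shortest possible round trip.

There are 12 distinct closed tours to check (reversals are equivalent).
Hub → P1 → P2 → P3 → P4 → Hub: 19+23+32+36+5 = 115
Hub → P1 → P2 → P4 → P3 → Hub: 19+23+9+36+34 = 121
Hub → P1 → P3 → P2 → P4 → Hub: 19+21+32+9+5 = 86
Hub → P1 → P3 → P4 → P2 → Hub: 19+21+36+9+4 = 89
Hub → P1 → P4 → P2 → P3 → Hub: 19+15+9+32+34 = 109
Hub → P1 → P4 → P3 → P2 → Hub: 19+15+36+32+4 = 106
Hub → P2 → P1 → P3 → P4 → Hub: 4+23+21+36+5 = 89
Hub → P2 → P1 → P4 → P3 → Hub: 4+23+15+36+34 = 112
Hub → P2 → P3 → P1 → P4 → Hub: 4+32+21+15+5 = 77
Hub → P2 → P4 → P1 → P3 → Hub: 4+9+15+21+34 = 83
Hub → P3 → P1 → P2 → P4 → Hub: 34+21+23+9+5 = 92
Hub → P3 → P2 → P1 → P4 → Hub: 34+32+23+15+5 = 109
The minimum is 77.
One optimal route: Hub → P2 → P3 → P1 → P4 → Hub (or its reverse).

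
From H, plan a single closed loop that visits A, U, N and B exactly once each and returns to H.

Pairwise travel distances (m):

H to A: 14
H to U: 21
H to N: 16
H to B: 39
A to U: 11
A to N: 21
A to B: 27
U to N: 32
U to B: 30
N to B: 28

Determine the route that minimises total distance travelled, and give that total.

99 m — the shortest possible round trip.

There are 12 distinct closed tours to check (reversals are equivalent).
H→A→U→N→B→H: 14+11+32+28+39 = 124
H→A→U→B→N→H: 14+11+30+28+16 = 99
H→A→N→U→B→H: 14+21+32+30+39 = 136
H→A→N→B→U→H: 14+21+28+30+21 = 114
H→A→B→U→N→H: 14+27+30+32+16 = 119
H→A→B→N→U→H: 14+27+28+32+21 = 122
H→U→A→N→B→H: 21+11+21+28+39 = 120
H→U→A→B→N→H: 21+11+27+28+16 = 103
H→U→N→A→B→H: 21+32+21+27+39 = 140
H→U→B→A→N→H: 21+30+27+21+16 = 115
H→N→A→U→B→H: 16+21+11+30+39 = 117
H→N→U→A→B→H: 16+32+11+27+39 = 125
The minimum is 99.
One optimal route: H → A → U → B → N → H (or its reverse).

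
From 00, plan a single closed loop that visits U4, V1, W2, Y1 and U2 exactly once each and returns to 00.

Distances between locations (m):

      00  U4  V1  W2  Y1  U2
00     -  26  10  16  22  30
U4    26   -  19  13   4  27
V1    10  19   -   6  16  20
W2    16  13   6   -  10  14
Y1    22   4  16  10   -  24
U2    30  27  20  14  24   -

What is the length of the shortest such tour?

83 m — the shortest possible round trip.

There are 60 distinct closed tours to check (reversals are equivalent).
00-U4-V1-W2-Y1-U2-00: 26+19+6+10+24+30 = 115
00-U4-V1-W2-U2-Y1-00: 26+19+6+14+24+22 = 111
00-U4-V1-Y1-W2-U2-00: 26+19+16+10+14+30 = 115
00-U4-V1-Y1-U2-W2-00: 26+19+16+24+14+16 = 115
00-U4-V1-U2-W2-Y1-00: 26+19+20+14+10+22 = 111
00-U4-V1-U2-Y1-W2-00: 26+19+20+24+10+16 = 115
00-U4-W2-V1-Y1-U2-00: 26+13+6+16+24+30 = 115
00-U4-W2-V1-U2-Y1-00: 26+13+6+20+24+22 = 111
00-U4-W2-Y1-V1-U2-00: 26+13+10+16+20+30 = 115
00-U4-W2-Y1-U2-V1-00: 26+13+10+24+20+10 = 103
00-U4-W2-U2-V1-Y1-00: 26+13+14+20+16+22 = 111
00-U4-W2-U2-Y1-V1-00: 26+13+14+24+16+10 = 103
00-U4-Y1-V1-W2-U2-00: 26+4+16+6+14+30 = 96
00-U4-Y1-V1-U2-W2-00: 26+4+16+20+14+16 = 96
… (46 more)
00-V1-W2-U2-U4-Y1-00: 10+6+14+27+4+22 = 83  ← best
The minimum is 83.
One optimal route: 00 → V1 → W2 → U2 → U4 → Y1 → 00 (or its reverse).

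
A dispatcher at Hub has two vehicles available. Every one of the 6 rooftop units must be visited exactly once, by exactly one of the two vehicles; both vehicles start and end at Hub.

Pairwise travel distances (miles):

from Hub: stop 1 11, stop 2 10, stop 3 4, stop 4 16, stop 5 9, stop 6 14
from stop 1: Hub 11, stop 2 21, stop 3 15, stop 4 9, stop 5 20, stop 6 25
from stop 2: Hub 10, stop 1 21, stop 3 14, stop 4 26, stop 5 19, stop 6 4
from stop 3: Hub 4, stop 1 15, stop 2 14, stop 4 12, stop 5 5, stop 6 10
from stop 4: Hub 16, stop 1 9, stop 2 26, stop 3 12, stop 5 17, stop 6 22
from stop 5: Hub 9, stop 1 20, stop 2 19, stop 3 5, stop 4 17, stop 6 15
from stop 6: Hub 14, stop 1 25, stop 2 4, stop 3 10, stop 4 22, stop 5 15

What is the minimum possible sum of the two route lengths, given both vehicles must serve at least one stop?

Check every non-empty split of the stops between the two vehicles; for each half take its own optimal tour:
  {stop 1} + {stop 2, stop 3, stop 4, stop 5, stop 6}: 22 + 62 = 84
  {stop 2} + {stop 1, stop 3, stop 4, stop 5, stop 6}: 20 + 66 = 86
  {stop 1, stop 2} + {stop 3, stop 4, stop 5, stop 6}: 42 + 62 = 104
  {stop 3} + {stop 1, stop 2, stop 4, stop 5, stop 6}: 8 + 66 = 74
  {stop 1, stop 3} + {stop 2, stop 4, stop 5, stop 6}: 30 + 62 = 92
  {stop 2, stop 3} + {stop 1, stop 4, stop 5, stop 6}: 28 + 66 = 94
  … (31 splits in total)
Best: vehicle 1 Hub → stop 3 → Hub = 8; vehicle 2 Hub → stop 1 → stop 4 → stop 5 → stop 6 → stop 2 → Hub = 66; combined 74.

Minimum combined distance: 74 miles.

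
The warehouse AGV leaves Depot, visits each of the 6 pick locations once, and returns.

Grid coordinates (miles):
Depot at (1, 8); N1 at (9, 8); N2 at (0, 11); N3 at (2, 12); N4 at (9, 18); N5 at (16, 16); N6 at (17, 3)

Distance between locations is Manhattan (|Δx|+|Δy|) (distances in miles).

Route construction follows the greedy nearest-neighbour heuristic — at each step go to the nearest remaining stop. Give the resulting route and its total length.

Nearest-neighbour total = 72 miles; route Depot → N2 → N3 → N1 → N4 → N5 → N6 → Depot.

From Depot: distances to unvisited — N2=4, N3=5, N1=8, N4=18, N6=21, N5=23. Nearest is N2 (4).
From N2: distances to unvisited — N3=3, N1=12, N4=16, N5=21, N6=25. Nearest is N3 (3).
From N3: distances to unvisited — N1=11, N4=13, N5=18, N6=24. Nearest is N1 (11).
From N1: distances to unvisited — N4=10, N6=13, N5=15. Nearest is N4 (10).
From N4: distances to unvisited — N5=9, N6=23. Nearest is N5 (9).
From N5: distances to unvisited — N6=14. Nearest is N6 (14).
Return N6→Depot: 21.
Total = 4 + 3 + 11 + 10 + 9 + 14 + 21 = 72.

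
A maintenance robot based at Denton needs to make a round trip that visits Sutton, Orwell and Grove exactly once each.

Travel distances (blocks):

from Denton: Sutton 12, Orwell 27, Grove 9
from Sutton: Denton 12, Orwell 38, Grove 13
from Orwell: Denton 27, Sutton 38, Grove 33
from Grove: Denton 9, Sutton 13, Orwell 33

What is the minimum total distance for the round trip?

Denton→Sutton→Orwell→Grove→Denton: 12+38+33+9 = 92
Denton→Sutton→Grove→Orwell→Denton: 12+13+33+27 = 85
Denton→Orwell→Sutton→Grove→Denton: 27+38+13+9 = 87
The minimum is 85.
One optimal route: Denton → Sutton → Grove → Orwell → Denton (or its reverse).

Minimum total distance: 85 blocks.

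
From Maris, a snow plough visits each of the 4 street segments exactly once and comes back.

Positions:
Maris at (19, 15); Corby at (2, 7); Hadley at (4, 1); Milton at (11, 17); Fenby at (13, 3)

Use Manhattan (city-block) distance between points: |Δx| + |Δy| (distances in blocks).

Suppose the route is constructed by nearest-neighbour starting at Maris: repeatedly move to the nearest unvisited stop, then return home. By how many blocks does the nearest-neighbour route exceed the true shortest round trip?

4 blocks longer than the optimal tour.

From Maris: Milton=10, Fenby=18, Corby=25, Hadley=29 → choose Milton (10).
From Milton: Fenby=16, Corby=19, Hadley=23 → choose Fenby (16).
From Fenby: Hadley=11, Corby=15 → choose Hadley (11).
From Hadley: Corby=8 → choose Corby (8).
NN route Maris → Milton → Fenby → Hadley → Corby → Maris costs 70.
Optimal: Maris → Milton → Corby → Hadley → Fenby → Maris costs 66 (by enumerating all 12 distinct tours).
Excess = 70 − 66 = 4.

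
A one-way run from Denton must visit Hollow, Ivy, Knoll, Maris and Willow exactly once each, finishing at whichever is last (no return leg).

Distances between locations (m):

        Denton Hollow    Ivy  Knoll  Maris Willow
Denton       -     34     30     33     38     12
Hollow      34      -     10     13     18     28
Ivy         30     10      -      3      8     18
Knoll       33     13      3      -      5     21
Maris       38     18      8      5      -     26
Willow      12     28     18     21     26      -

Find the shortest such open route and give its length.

There are 5! = 120 possible orderings.
Denton → Hollow → Ivy → Knoll → Maris → Willow: 34+10+3+5+26 = 78
Denton → Hollow → Ivy → Knoll → Willow → Maris: 34+10+3+21+26 = 94
Denton → Hollow → Ivy → Maris → Knoll → Willow: 34+10+8+5+21 = 78
Denton → Hollow → Ivy → Maris → Willow → Knoll: 34+10+8+26+21 = 99
Denton → Hollow → Ivy → Willow → Knoll → Maris: 34+10+18+21+5 = 88
Denton → Hollow → Ivy → Willow → Maris → Knoll: 34+10+18+26+5 = 93
Denton → Hollow → Knoll → Ivy → Maris → Willow: 34+13+3+8+26 = 84
Denton → Hollow → Knoll → Ivy → Willow → Maris: 34+13+3+18+26 = 94
Denton → Hollow → Knoll → Maris → Ivy → Willow: 34+13+5+8+18 = 78
Denton → Hollow → Knoll → Maris → Willow → Ivy: 34+13+5+26+18 = 96
Denton → Hollow → Knoll → Willow → Ivy → Maris: 34+13+21+18+8 = 94
Denton → Hollow → Knoll → Willow → Maris → Ivy: 34+13+21+26+8 = 102
Denton → Hollow → Maris → Ivy → Knoll → Willow: 34+18+8+3+21 = 84
Denton → Hollow → Maris → Ivy → Willow → Knoll: 34+18+8+18+21 = 99
… (106 more)
Denton → Willow → Ivy → Knoll → Maris → Hollow: 12+18+3+5+18 = 56  ← best
The minimum is 56.
One shortest path: Denton → Willow → Ivy → Knoll → Maris → Hollow.

Shortest open route: 56 m.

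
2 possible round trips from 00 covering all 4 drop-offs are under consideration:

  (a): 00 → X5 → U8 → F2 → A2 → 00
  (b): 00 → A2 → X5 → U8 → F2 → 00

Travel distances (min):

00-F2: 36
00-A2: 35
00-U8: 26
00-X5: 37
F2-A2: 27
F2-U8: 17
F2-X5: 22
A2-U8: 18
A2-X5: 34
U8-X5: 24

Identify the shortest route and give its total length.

140 min — (a) is the shortest.

(a): 37 + 24 + 17 + 27 + 35 = 140
(b): 35 + 34 + 24 + 17 + 36 = 146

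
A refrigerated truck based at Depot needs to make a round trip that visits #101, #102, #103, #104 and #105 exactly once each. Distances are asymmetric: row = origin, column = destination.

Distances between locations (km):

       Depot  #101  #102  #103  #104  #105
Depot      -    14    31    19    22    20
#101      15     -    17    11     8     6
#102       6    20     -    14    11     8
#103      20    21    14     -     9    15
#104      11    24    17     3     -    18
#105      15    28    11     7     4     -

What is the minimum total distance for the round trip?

Depot-#101-#102-#103-#104-#105-Depot: 14+17+14+9+18+15 = 87
Depot-#101-#102-#103-#105-#104-Depot: 14+17+14+15+4+11 = 75
Depot-#101-#102-#104-#103-#105-Depot: 14+17+11+3+15+15 = 75
Depot-#101-#102-#104-#105-#103-Depot: 14+17+11+18+7+20 = 87
Depot-#101-#102-#105-#103-#104-Depot: 14+17+8+7+9+11 = 66
Depot-#101-#102-#105-#104-#103-Depot: 14+17+8+4+3+20 = 66
Depot-#101-#103-#102-#104-#105-Depot: 14+11+14+11+18+15 = 83
Depot-#101-#103-#102-#105-#104-Depot: 14+11+14+8+4+11 = 62
Depot-#101-#103-#104-#102-#105-Depot: 14+11+9+17+8+15 = 74
Depot-#101-#103-#104-#105-#102-Depot: 14+11+9+18+11+6 = 69
Depot-#101-#103-#105-#102-#104-Depot: 14+11+15+11+11+11 = 73
Depot-#101-#103-#105-#104-#102-Depot: 14+11+15+4+17+6 = 67
Depot-#101-#104-#102-#103-#105-Depot: 14+8+17+14+15+15 = 83
Depot-#101-#104-#102-#105-#103-Depot: 14+8+17+8+7+20 = 74
… (106 more)
Depot-#101-#105-#104-#103-#102-Depot: 14+6+4+3+14+6 = 47  ← best
The minimum is 47.
One optimal route: Depot → #101 → #105 → #104 → #103 → #102 → Depot.

Shortest round trip = 47 km.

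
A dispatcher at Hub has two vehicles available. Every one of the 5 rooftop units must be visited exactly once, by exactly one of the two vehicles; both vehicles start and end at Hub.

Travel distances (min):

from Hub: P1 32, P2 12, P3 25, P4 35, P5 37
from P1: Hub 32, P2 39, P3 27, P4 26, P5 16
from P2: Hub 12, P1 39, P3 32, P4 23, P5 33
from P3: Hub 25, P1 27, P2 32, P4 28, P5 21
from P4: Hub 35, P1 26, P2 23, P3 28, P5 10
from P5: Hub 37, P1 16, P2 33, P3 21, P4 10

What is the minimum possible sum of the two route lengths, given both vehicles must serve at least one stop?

135 min — the smallest possible combined total.

There are 2^4 − 1 = 15 ways to divide the 5 stops into two non-empty groups. For each, the best each vehicle can do is its own shortest tour through its group:
  {P1} + {P2, P3, P4, P5}: 64 + 91 = 155
  {P2} + {P1, P3, P4, P5}: 24 + 111 = 135
  {P1, P2} + {P3, P4, P5}: 83 + 91 = 174
  {P3} + {P1, P2, P4, P5}: 50 + 93 = 143
  {P1, P3} + {P2, P4, P5}: 84 + 82 = 166
  {P2, P3} + {P1, P4, P5}: 69 + 93 = 162
  … (15 splits in total)
Best: vehicle 1 Hub → P2 → Hub = 24; vehicle 2 Hub → P1 → P5 → P4 → P3 → Hub = 111; combined 135.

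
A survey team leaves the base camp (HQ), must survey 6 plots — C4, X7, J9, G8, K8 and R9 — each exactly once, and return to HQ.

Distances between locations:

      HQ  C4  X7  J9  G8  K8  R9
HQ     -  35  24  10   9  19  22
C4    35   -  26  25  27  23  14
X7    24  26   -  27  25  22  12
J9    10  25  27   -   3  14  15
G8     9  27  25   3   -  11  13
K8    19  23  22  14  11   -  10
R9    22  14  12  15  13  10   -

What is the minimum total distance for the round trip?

HQ→C4→X7→J9→G8→K8→R9→HQ: 35+26+27+3+11+10+22 = 134
HQ→C4→X7→J9→G8→R9→K8→HQ: 35+26+27+3+13+10+19 = 133
HQ→C4→X7→J9→K8→G8→R9→HQ: 35+26+27+14+11+13+22 = 148
HQ→C4→X7→J9→K8→R9→G8→HQ: 35+26+27+14+10+13+9 = 134
HQ→C4→X7→J9→R9→G8→K8→HQ: 35+26+27+15+13+11+19 = 146
HQ→C4→X7→J9→R9→K8→G8→HQ: 35+26+27+15+10+11+9 = 133
HQ→C4→X7→G8→J9→K8→R9→HQ: 35+26+25+3+14+10+22 = 135
HQ→C4→X7→G8→J9→R9→K8→HQ: 35+26+25+3+15+10+19 = 133
… (352 more)
HQ→X7→R9→C4→K8→G8→J9→HQ: 24+12+14+23+11+3+10 = 97  ← best
The minimum is 97.
One optimal route: HQ → X7 → R9 → C4 → K8 → G8 → J9 → HQ (or its reverse).

Shortest round trip = 97.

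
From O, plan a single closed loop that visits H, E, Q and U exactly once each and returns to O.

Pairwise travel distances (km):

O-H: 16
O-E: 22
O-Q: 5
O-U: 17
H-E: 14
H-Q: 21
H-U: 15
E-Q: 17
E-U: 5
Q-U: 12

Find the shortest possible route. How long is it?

Minimum total distance: 52 km.

O→H→E→Q→U→O: 16+14+17+12+17 = 76
O→H→E→U→Q→O: 16+14+5+12+5 = 52
O→H→Q→E→U→O: 16+21+17+5+17 = 76
O→H→Q→U→E→O: 16+21+12+5+22 = 76
O→H→U→E→Q→O: 16+15+5+17+5 = 58
O→H→U→Q→E→O: 16+15+12+17+22 = 82
O→E→H→Q→U→O: 22+14+21+12+17 = 86
O→E→H→U→Q→O: 22+14+15+12+5 = 68
O→E→Q→H→U→O: 22+17+21+15+17 = 92
O→E→U→H→Q→O: 22+5+15+21+5 = 68
O→Q→H→E→U→O: 5+21+14+5+17 = 62
O→Q→E→H→U→O: 5+17+14+15+17 = 68
The minimum is 52.
One optimal route: O → H → E → U → Q → O (or its reverse).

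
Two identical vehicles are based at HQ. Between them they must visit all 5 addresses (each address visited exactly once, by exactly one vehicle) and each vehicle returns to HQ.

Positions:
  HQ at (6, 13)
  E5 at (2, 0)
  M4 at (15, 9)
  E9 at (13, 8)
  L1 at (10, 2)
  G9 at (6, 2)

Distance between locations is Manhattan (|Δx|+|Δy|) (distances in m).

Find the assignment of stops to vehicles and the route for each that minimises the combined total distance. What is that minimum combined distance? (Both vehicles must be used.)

There are 2^4 − 1 = 15 ways to divide the 5 stops into two non-empty groups. For each, the best each vehicle can do is its own shortest tour through its group:
  {E5} + {M4, E9, L1, G9}: 34 + 40 = 74
  {M4} + {E5, E9, L1, G9}: 26 + 48 = 74
  {E5, M4} + {E9, L1, G9}: 52 + 36 = 88
  {E9} + {E5, M4, L1, G9}: 24 + 52 = 76
  {E5, E9} + {M4, L1, G9}: 48 + 40 = 88
  {M4, E9} + {E5, L1, G9}: 28 + 42 = 70
  … (15 splits in total)
Best: vehicle 1 HQ → M4 → E9 → HQ = 28; vehicle 2 HQ → E5 → L1 → G9 → HQ = 42; combined 70.

70 m — the smallest possible combined total.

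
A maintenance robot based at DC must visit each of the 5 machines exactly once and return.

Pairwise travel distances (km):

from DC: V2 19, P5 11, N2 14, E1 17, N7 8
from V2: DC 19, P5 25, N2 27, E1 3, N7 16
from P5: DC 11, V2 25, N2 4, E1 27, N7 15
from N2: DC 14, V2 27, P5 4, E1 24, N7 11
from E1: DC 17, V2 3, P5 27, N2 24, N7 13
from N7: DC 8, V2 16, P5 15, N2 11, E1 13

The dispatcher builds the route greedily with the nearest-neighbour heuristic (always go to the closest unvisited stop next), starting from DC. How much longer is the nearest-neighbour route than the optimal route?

7 km longer than the optimal tour.

DC: N7=8, P5=11, N2=14, E1=17, V2=19 ⇒ N7
N7: N2=11, E1=13, P5=15, V2=16 ⇒ N2
N2: P5=4, E1=24, V2=27 ⇒ P5
P5: V2=25, E1=27 ⇒ V2
V2: E1=3 ⇒ E1
NN route DC → N7 → N2 → P5 → V2 → E1 → DC costs 68.
Optimal: DC → V2 → E1 → N7 → N2 → P5 → DC costs 61 (by enumerating all 60 distinct tours).
Excess = 68 − 61 = 7.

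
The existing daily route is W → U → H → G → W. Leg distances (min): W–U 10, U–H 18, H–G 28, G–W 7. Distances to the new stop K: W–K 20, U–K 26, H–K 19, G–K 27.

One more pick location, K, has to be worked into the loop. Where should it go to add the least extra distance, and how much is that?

Insertion cost between consecutive stops i–j is d(i,K) + d(K,j) − d(i,j):
  between W and U: 20 + 26 − 10 = 36
  between U and H: 26 + 19 − 18 = 27
  between H and G: 19 + 27 − 28 = 18
  between G and W: 27 + 20 − 7 = 40
Cheapest insertion is between H and G, adding 18.
New total = 63 + 18 = 81.

Minimum extra distance: 18 min, inserting K between H and G.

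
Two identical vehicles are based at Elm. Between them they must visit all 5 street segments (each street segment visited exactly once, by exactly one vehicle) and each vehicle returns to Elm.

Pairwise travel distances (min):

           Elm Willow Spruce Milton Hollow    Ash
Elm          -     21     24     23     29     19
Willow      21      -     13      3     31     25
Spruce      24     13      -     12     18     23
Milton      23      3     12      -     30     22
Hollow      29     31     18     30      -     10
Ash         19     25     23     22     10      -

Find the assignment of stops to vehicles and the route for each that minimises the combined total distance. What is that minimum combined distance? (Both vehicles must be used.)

Try each way of splitting the stops between the two vehicles (each non-empty) and, for each split, find the best tour for each vehicle:
  {Willow} + {Spruce, Milton, Hollow, Ash}: 42 + 82 = 124
  {Spruce} + {Willow, Milton, Hollow, Ash}: 48 + 83 = 131
  {Willow, Spruce} + {Milton, Hollow, Ash}: 58 + 82 = 140
  {Milton} + {Willow, Spruce, Hollow, Ash}: 46 + 81 = 127
  {Willow, Milton} + {Spruce, Hollow, Ash}: 47 + 71 = 118
  {Spruce, Milton} + {Willow, Hollow, Ash}: 59 + 81 = 140
  … (15 splits in total)
Best: vehicle 1 Elm → Willow → Milton → Elm = 47; vehicle 2 Elm → Spruce → Hollow → Ash → Elm = 71; combined 118.

Minimum combined distance: 118 min.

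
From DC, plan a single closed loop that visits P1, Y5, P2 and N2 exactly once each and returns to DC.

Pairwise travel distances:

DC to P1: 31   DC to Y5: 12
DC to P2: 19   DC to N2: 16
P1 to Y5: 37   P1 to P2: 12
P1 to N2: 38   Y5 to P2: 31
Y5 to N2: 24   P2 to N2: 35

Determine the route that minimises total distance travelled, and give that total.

With 4 stops there are 4!/2 = 12 distinct round trips (a route and its reverse cost the same).
DC → P1 → Y5 → P2 → N2 → DC: 31+37+31+35+16 = 150
DC → P1 → Y5 → N2 → P2 → DC: 31+37+24+35+19 = 146
DC → P1 → P2 → Y5 → N2 → DC: 31+12+31+24+16 = 114
DC → P1 → P2 → N2 → Y5 → DC: 31+12+35+24+12 = 114
DC → P1 → N2 → Y5 → P2 → DC: 31+38+24+31+19 = 143
DC → P1 → N2 → P2 → Y5 → DC: 31+38+35+31+12 = 147
DC → Y5 → P1 → P2 → N2 → DC: 12+37+12+35+16 = 112
DC → Y5 → P1 → N2 → P2 → DC: 12+37+38+35+19 = 141
DC → Y5 → P2 → P1 → N2 → DC: 12+31+12+38+16 = 109
DC → Y5 → N2 → P1 → P2 → DC: 12+24+38+12+19 = 105
DC → P2 → P1 → Y5 → N2 → DC: 19+12+37+24+16 = 108
DC → P2 → Y5 → P1 → N2 → DC: 19+31+37+38+16 = 141
The minimum is 105.
One optimal route: DC → Y5 → N2 → P1 → P2 → DC (or its reverse).

105 — the shortest possible round trip.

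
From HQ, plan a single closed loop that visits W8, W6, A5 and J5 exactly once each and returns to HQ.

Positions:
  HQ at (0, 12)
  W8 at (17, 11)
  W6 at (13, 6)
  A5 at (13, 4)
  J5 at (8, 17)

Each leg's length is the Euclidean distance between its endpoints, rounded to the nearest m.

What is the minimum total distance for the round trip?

Minimum total distance: 43 m.

HQ-W8-W6-A5-J5-HQ: 17+6+2+14+9 = 48
HQ-W8-W6-J5-A5-HQ: 17+6+12+14+15 = 64
HQ-W8-A5-W6-J5-HQ: 17+8+2+12+9 = 48
HQ-W8-A5-J5-W6-HQ: 17+8+14+12+14 = 65
HQ-W8-J5-W6-A5-HQ: 17+11+12+2+15 = 57
HQ-W8-J5-A5-W6-HQ: 17+11+14+2+14 = 58
HQ-W6-W8-A5-J5-HQ: 14+6+8+14+9 = 51
HQ-W6-W8-J5-A5-HQ: 14+6+11+14+15 = 60
HQ-W6-A5-W8-J5-HQ: 14+2+8+11+9 = 44
HQ-W6-J5-W8-A5-HQ: 14+12+11+8+15 = 60
HQ-A5-W8-W6-J5-HQ: 15+8+6+12+9 = 50
HQ-A5-W6-W8-J5-HQ: 15+2+6+11+9 = 43
The minimum is 43.
One optimal route: HQ → A5 → W6 → W8 → J5 → HQ (or its reverse).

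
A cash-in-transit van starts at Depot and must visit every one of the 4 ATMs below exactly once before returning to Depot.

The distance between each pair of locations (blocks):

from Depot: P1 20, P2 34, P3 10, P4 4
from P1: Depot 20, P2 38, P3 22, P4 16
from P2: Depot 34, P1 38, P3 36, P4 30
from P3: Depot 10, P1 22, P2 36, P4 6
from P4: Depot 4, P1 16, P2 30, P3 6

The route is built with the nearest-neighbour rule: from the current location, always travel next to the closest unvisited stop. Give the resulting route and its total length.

At Depot the remaining stops are P4 4, P3 10, P1 20, P2 34; go to P4.
At P4 the remaining stops are P3 6, P1 16, P2 30; go to P3.
At P3 the remaining stops are P1 22, P2 36; go to P1.
At P1 the remaining stops are P2 38; go to P2.
Return P2→Depot: 34.
Total = 4 + 6 + 22 + 38 + 34 = 104.

Total distance 104 blocks via the nearest-neighbour route Depot → P4 → P3 → P1 → P2 → Depot.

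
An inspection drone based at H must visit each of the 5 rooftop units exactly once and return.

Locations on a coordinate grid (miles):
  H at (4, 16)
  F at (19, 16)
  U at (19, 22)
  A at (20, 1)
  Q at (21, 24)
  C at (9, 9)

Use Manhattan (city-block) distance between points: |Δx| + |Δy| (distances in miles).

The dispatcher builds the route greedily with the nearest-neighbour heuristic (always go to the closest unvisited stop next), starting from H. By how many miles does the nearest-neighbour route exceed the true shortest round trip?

H: C=12, F=15, U=21, Q=25, A=31 ⇒ C
C: F=17, A=19, U=23, Q=27 ⇒ F
F: U=6, Q=10, A=16 ⇒ U
U: Q=4, A=22 ⇒ Q
Q: A=24 ⇒ A
NN route H → C → F → U → Q → A → H costs 94.
Optimal: H → F → U → Q → A → C → H costs 80 (by enumerating all 60 distinct tours).
Excess = 94 − 80 = 14.

Excess over optimum: 14 miles.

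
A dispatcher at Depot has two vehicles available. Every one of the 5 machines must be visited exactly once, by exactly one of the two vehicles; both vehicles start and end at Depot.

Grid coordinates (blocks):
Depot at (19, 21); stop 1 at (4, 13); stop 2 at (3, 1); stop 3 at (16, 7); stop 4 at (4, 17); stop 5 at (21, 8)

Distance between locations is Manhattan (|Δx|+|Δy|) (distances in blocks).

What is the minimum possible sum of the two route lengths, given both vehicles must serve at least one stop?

102 blocks — the smallest possible combined total.

Check every non-empty split of the stops between the two vehicles; for each half take its own optimal tour:
  {stop 1} + {stop 2, stop 3, stop 4, stop 5}: 46 + 76 = 122
  {stop 2} + {stop 1, stop 3, stop 4, stop 5}: 72 + 62 = 134
  {stop 1, stop 2} + {stop 3, stop 4, stop 5}: 72 + 62 = 134
  {stop 3} + {stop 1, stop 2, stop 4, stop 5}: 34 + 76 = 110
  {stop 1, stop 3} + {stop 2, stop 4, stop 5}: 58 + 76 = 134
  {stop 2, stop 3} + {stop 1, stop 4, stop 5}: 72 + 60 = 132
  … (15 splits in total)
  {stop 1, stop 2, stop 3, stop 4} + {stop 5}: 72 + 30 = 102  ← best
Best: vehicle 1 Depot → stop 3 → stop 2 → stop 1 → stop 4 → Depot = 72; vehicle 2 Depot → stop 5 → Depot = 30; combined 102.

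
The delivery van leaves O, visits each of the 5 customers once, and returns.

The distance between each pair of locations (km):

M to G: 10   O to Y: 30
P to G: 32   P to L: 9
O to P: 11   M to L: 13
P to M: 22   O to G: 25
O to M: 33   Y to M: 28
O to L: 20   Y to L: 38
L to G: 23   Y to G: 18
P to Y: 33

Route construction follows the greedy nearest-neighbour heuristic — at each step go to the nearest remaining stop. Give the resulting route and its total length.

Nearest-neighbour total = 91 km; route O → P → L → M → G → Y → O.

From O: distances to unvisited — P=11, L=20, G=25, Y=30, M=33. Nearest is P (11).
From P: distances to unvisited — L=9, M=22, G=32, Y=33. Nearest is L (9).
From L: distances to unvisited — M=13, G=23, Y=38. Nearest is M (13).
From M: distances to unvisited — G=10, Y=28. Nearest is G (10).
From G: distances to unvisited — Y=18. Nearest is Y (18).
Return Y→O: 30.
Total = 11 + 9 + 13 + 10 + 18 + 30 = 91.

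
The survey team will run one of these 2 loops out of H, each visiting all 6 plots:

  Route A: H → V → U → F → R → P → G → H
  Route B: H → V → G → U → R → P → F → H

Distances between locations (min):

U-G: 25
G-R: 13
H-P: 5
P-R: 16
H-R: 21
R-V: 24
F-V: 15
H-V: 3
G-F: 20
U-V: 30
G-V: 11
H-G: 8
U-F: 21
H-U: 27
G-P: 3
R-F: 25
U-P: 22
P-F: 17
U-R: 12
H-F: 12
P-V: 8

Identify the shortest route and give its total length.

Route A: 3 + 30 + 21 + 25 + 16 + 3 + 8 = 106
Route B: 3 + 11 + 25 + 12 + 16 + 17 + 12 = 96

Shortest is Route B, total 96 min.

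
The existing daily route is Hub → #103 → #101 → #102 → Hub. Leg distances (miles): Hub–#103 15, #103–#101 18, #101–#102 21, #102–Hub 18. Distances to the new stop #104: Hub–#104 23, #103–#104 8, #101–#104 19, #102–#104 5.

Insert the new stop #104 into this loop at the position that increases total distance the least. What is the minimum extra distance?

Insertion cost between consecutive stops i–j is d(i,#104) + d(#104,j) − d(i,j):
  between Hub and #103: 23 + 8 − 15 = 16
  between #103 and #101: 8 + 19 − 18 = 9
  between #101 and #102: 19 + 5 − 21 = 3
  between #102 and Hub: 5 + 23 − 18 = 10
Cheapest insertion is between #101 and #102, adding 3.
New total = 72 + 3 = 75.

Minimum extra distance: 3 miles, inserting #104 between #101 and #102.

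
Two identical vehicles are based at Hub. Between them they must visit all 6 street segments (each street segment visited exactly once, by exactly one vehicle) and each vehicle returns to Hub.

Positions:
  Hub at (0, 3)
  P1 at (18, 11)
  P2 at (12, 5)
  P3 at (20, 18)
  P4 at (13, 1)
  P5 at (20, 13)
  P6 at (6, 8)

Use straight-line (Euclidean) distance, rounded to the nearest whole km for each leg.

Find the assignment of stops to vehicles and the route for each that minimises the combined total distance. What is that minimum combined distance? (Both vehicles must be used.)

74 km — the smallest possible combined total.

Try each way of splitting the stops between the two vehicles (each non-empty) and, for each split, find the best tour for each vehicle:
  {P1} + {P2, P3, P4, P5, P6}: 40 + 58 = 98
  {P2} + {P1, P3, P4, P5, P6}: 24 + 57 = 81
  {P1, P2} + {P3, P4, P5, P6}: 40 + 57 = 97
  {P3} + {P1, P2, P4, P5, P6}: 50 + 51 = 101
  {P1, P3} + {P2, P4, P5, P6}: 52 + 51 = 103
  {P2, P3} + {P1, P4, P5, P6}: 52 + 50 = 102
  … (31 splits in total)
  {P1, P2, P3, P4, P5} + {P6}: 58 + 16 = 74  ← best
Best: vehicle 1 Hub → P3 → P5 → P1 → P2 → P4 → Hub = 58; vehicle 2 Hub → P6 → Hub = 16; combined 74.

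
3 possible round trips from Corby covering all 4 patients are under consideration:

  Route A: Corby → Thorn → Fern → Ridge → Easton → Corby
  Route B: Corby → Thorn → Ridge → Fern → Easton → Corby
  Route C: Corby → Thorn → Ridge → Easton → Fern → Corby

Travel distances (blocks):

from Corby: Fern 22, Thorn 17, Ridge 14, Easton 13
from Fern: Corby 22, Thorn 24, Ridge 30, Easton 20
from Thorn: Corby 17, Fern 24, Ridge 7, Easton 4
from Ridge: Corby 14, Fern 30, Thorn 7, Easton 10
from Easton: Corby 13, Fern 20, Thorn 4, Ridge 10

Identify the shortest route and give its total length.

Shortest is Route C, total 76 blocks.

Route A: 17 + 24 + 30 + 10 + 13 = 94
Route B: 17 + 7 + 30 + 20 + 13 = 87
Route C: 17 + 7 + 10 + 20 + 22 = 76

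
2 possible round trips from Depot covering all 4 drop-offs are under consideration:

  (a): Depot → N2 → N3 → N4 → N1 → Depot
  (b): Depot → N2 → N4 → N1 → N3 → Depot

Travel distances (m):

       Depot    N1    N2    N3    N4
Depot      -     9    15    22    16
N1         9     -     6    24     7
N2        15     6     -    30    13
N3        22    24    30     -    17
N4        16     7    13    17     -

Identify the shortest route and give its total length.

(a): 15 + 30 + 17 + 7 + 9 = 78
(b): 15 + 13 + 7 + 24 + 22 = 81

78 m — (a) is the shortest.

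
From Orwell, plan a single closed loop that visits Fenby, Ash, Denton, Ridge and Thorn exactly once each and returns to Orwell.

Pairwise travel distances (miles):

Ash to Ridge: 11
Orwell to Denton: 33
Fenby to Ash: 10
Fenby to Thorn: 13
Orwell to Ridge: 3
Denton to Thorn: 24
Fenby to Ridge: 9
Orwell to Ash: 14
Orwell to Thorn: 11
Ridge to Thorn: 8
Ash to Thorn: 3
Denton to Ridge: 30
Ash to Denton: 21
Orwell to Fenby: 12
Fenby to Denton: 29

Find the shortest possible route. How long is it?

Orwell→Fenby→Ash→Denton→Ridge→Thorn→Orwell: 12+10+21+30+8+11 = 92
Orwell→Fenby→Ash→Denton→Thorn→Ridge→Orwell: 12+10+21+24+8+3 = 78
Orwell→Fenby→Ash→Ridge→Denton→Thorn→Orwell: 12+10+11+30+24+11 = 98
Orwell→Fenby→Ash→Ridge→Thorn→Denton→Orwell: 12+10+11+8+24+33 = 98
Orwell→Fenby→Ash→Thorn→Denton→Ridge→Orwell: 12+10+3+24+30+3 = 82
Orwell→Fenby→Ash→Thorn→Ridge→Denton→Orwell: 12+10+3+8+30+33 = 96
Orwell→Fenby→Denton→Ash→Ridge→Thorn→Orwell: 12+29+21+11+8+11 = 92
Orwell→Fenby→Denton→Ash→Thorn→Ridge→Orwell: 12+29+21+3+8+3 = 76
Orwell→Fenby→Denton→Ridge→Ash→Thorn→Orwell: 12+29+30+11+3+11 = 96
Orwell→Fenby→Denton→Ridge→Thorn→Ash→Orwell: 12+29+30+8+3+14 = 96
Orwell→Fenby→Denton→Thorn→Ash→Ridge→Orwell: 12+29+24+3+11+3 = 82
Orwell→Fenby→Denton→Thorn→Ridge→Ash→Orwell: 12+29+24+8+11+14 = 98
Orwell→Fenby→Ridge→Ash→Denton→Thorn→Orwell: 12+9+11+21+24+11 = 88
Orwell→Fenby→Ridge→Ash→Thorn→Denton→Orwell: 12+9+11+3+24+33 = 92
… (46 more)
The minimum is 76.
One optimal route: Orwell → Fenby → Denton → Ash → Thorn → Ridge → Orwell (or its reverse).

Minimum total distance: 76 miles.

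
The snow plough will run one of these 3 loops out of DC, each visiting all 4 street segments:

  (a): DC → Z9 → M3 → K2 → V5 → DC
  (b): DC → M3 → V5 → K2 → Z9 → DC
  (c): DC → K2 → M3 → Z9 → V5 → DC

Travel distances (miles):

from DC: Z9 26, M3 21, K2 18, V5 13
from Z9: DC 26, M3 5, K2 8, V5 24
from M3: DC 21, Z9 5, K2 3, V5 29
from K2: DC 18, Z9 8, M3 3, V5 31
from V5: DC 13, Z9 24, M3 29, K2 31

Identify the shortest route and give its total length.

Shortest is (c), total 63 miles.

(a): 26 + 5 + 3 + 31 + 13 = 78
(b): 21 + 29 + 31 + 8 + 26 = 115
(c): 18 + 3 + 5 + 24 + 13 = 63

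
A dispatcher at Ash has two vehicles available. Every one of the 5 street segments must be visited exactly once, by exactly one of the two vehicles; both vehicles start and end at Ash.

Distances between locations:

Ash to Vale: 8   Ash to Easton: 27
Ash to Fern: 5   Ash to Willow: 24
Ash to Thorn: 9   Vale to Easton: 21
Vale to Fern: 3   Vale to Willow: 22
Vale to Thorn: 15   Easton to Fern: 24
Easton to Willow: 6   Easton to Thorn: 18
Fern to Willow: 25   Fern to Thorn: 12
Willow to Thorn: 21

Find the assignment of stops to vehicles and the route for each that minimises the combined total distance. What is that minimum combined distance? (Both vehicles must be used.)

Try each way of splitting the stops between the two vehicles (each non-empty) and, for each split, find the best tour for each vehicle:
  {Vale} + {Easton, Fern, Willow, Thorn}: 16 + 63 = 79
  {Easton} + {Vale, Fern, Willow, Thorn}: 54 + 60 = 114
  {Vale, Easton} + {Fern, Willow, Thorn}: 56 + 60 = 116
  {Fern} + {Vale, Easton, Willow, Thorn}: 10 + 63 = 73
  {Vale, Fern} + {Easton, Willow, Thorn}: 16 + 57 = 73
  {Easton, Fern} + {Vale, Willow, Thorn}: 56 + 60 = 116
  … (15 splits in total)
Best: vehicle 1 Ash → Fern → Ash = 10; vehicle 2 Ash → Vale → Willow → Easton → Thorn → Ash = 63; combined 73.

Minimum combined distance: 73.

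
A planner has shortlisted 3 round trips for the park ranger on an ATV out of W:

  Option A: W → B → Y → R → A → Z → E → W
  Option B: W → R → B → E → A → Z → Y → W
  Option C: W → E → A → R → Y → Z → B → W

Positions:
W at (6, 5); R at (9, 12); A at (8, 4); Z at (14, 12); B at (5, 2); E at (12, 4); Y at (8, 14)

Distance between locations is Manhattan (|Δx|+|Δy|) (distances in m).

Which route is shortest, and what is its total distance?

54 m — Option C is the shortest.

Option A: 4 + 15 + 3 + 9 + 14 + 10 + 7 = 62
Option B: 10 + 14 + 9 + 4 + 14 + 8 + 11 = 70
Option C: 7 + 4 + 9 + 3 + 8 + 19 + 4 = 54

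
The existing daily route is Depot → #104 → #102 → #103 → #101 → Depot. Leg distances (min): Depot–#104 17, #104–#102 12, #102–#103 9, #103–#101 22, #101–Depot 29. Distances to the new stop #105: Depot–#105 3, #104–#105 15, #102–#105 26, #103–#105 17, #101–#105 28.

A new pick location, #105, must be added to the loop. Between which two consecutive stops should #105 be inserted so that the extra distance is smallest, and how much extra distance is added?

Minimum extra distance: 1 min, inserting #105 between Depot and #104.

Insertion cost between consecutive stops i–j is d(i,#105) + d(#105,j) − d(i,j):
  between Depot and #104: 3 + 15 − 17 = 1
  between #104 and #102: 15 + 26 − 12 = 29
  between #102 and #103: 26 + 17 − 9 = 34
  between #103 and #101: 17 + 28 − 22 = 23
  between #101 and Depot: 28 + 3 − 29 = 2
Cheapest insertion is between Depot and #104, adding 1.
New total = 89 + 1 = 90.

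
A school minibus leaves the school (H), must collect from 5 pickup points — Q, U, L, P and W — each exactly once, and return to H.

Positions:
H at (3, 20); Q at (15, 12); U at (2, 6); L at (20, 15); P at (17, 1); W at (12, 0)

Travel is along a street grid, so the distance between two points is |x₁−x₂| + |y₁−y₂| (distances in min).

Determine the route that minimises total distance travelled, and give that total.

Shortest round trip = 80 min.

There are 60 distinct closed tours to check (reversals are equivalent).
H-Q-U-L-P-W-H: 20+19+27+17+6+29 = 118
H-Q-U-L-W-P-H: 20+19+27+23+6+33 = 128
H-Q-U-P-L-W-H: 20+19+20+17+23+29 = 128
H-Q-U-P-W-L-H: 20+19+20+6+23+22 = 110
H-Q-U-W-L-P-H: 20+19+16+23+17+33 = 128
H-Q-U-W-P-L-H: 20+19+16+6+17+22 = 100
H-Q-L-U-P-W-H: 20+8+27+20+6+29 = 110
H-Q-L-U-W-P-H: 20+8+27+16+6+33 = 110
H-Q-L-P-U-W-H: 20+8+17+20+16+29 = 110
H-Q-L-P-W-U-H: 20+8+17+6+16+15 = 82
H-Q-L-W-U-P-H: 20+8+23+16+20+33 = 120
H-Q-L-W-P-U-H: 20+8+23+6+20+15 = 92
H-Q-P-U-L-W-H: 20+13+20+27+23+29 = 132
H-Q-P-U-W-L-H: 20+13+20+16+23+22 = 114
… (46 more)
H-U-W-P-Q-L-H: 15+16+6+13+8+22 = 80  ← best
The minimum is 80.
One optimal route: H → U → W → P → Q → L → H (or its reverse).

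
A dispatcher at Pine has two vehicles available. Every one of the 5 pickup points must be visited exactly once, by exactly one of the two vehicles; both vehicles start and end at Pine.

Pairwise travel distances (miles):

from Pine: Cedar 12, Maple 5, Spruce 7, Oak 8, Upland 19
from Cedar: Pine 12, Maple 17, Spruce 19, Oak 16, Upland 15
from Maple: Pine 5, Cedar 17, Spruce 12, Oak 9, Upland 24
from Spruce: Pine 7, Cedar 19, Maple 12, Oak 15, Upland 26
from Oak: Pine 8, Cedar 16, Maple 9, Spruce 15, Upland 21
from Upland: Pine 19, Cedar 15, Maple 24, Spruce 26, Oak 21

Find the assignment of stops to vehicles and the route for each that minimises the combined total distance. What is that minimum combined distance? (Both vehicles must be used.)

Minimum combined distance: 76 miles.

There are 2^4 − 1 = 15 ways to divide the 5 stops into two non-empty groups. For each, the best each vehicle can do is its own shortest tour through its group:
  {Cedar} + {Maple, Spruce, Oak, Upland}: 24 + 68 = 92
  {Maple} + {Cedar, Spruce, Oak, Upland}: 10 + 70 = 80
  {Cedar, Maple} + {Spruce, Oak, Upland}: 34 + 62 = 96
  {Spruce} + {Cedar, Maple, Oak, Upland}: 14 + 62 = 76
  {Cedar, Spruce} + {Maple, Oak, Upland}: 38 + 54 = 92
  {Maple, Spruce} + {Cedar, Oak, Upland}: 24 + 56 = 80
  … (15 splits in total)
Best: vehicle 1 Pine → Spruce → Pine = 14; vehicle 2 Pine → Cedar → Upland → Oak → Maple → Pine = 62; combined 76.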